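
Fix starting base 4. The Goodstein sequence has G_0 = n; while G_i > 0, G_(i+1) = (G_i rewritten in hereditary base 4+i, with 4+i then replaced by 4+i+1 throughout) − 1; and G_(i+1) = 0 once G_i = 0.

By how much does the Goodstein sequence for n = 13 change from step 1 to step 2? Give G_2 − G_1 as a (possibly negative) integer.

2

G_0=13  [base 4] 3·4 + 1  →[4↦5]→  3·5 + 1 = 16  −1 ⇒ G_1=15
G_1=15  [base 5] 3·5  →[5↦6]→  3·6 = 18  −1 ⇒ G_2=17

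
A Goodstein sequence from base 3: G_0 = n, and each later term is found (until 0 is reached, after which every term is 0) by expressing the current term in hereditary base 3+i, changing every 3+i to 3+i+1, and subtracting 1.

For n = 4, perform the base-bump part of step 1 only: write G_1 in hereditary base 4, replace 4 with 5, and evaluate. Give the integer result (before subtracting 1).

5

G_0 = 4. HB_3(4) = 3 + 1. Bump = 5. G_1 = 4.
G_1 = 4. HB_4(4) = 4. Bump = 5. G_2 = 4.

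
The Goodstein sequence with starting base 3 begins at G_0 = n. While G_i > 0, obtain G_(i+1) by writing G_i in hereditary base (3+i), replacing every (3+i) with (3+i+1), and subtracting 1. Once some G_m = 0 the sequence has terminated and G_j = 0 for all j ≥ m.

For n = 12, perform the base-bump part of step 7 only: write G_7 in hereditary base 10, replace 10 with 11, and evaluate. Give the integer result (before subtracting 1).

82

12 —HB3→ 3^2 + 3 —bump→ 4^2 + 4 = 20 —(−1)→ 19
19 —HB4→ 4^2 + 3 —bump→ 5^2 + 3 = 28 —(−1)→ 27
27 —HB5→ 5^2 + 2 —bump→ 6^2 + 2 = 38 —(−1)→ 37
37 —HB6→ 6^2 + 1 —bump→ 7^2 + 1 = 50 —(−1)→ 49
49 —HB7→ 7^2 —bump→ 8^2 = 64 —(−1)→ 63
63 —HB8→ 7·8 + 7 —bump→ 7·9 + 7 = 70 —(−1)→ 69
69 —HB9→ 7·9 + 6 —bump→ 7·10 + 6 = 76 —(−1)→ 75
75 —HB10→ 7·10 + 5 —bump→ 7·11 + 5 = 82 —(−1)→ 81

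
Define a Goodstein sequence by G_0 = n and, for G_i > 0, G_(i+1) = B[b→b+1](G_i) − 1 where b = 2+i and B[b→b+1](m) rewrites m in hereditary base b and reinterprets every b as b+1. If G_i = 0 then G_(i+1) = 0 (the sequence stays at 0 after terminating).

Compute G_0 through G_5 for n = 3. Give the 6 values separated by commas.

3, 3, 3, 2, 1, 0

(0) 3|_2 = 2 + 1 ↦ 3 + 1|_3 = 4 ⇒ 3
(1) 3|_3 = 3 ↦ 4|_4 = 4 ⇒ 3
(2) 3|_4 = 3 ↦ 3|_5 = 3 ⇒ 2
(3) 2|_5 = 2 ↦ 2|_6 = 2 ⇒ 1
(4) 1|_6 = 1 ↦ 1|_7 = 1 ⇒ 0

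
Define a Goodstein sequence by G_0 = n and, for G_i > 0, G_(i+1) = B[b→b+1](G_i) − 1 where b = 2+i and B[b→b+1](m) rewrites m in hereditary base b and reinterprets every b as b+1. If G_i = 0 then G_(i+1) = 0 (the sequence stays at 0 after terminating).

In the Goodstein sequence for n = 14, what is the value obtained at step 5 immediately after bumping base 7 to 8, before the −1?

134404972

i=0: 14 = 2^(2 + 1) + 2^2 + 2 (b=2); 2→3: 3^(3 + 1) + 3^3 + 3 = 111; 111−1 = 110
i=1: 110 = 3^(3 + 1) + 3^3 + 2 (b=3); 3→4: 4^(4 + 1) + 4^4 + 2 = 1282; 1282−1 = 1281
i=2: 1281 = 4^(4 + 1) + 4^4 + 1 (b=4); 4→5: 5^(5 + 1) + 5^5 + 1 = 18751; 18751−1 = 18750
i=3: 18750 = 5^(5 + 1) + 5^5 (b=5); 5→6: 6^(6 + 1) + 6^6 = 326592; 326592−1 = 326591
i=4: 326591 = 6^(6 + 1) + 5·6^5 + 5·6^4 + 5·6^3 + 5·6^2 + 5·6 + 5 (b=6); 6→7: 7^(7 + 1) + 5·7^5 + 5·7^4 + 5·7^3 + 5·7^2 + 5·7 + 5 = 5862841; 5862841−1 = 5862840
i=5: 5862840 = 7^(7 + 1) + 5·7^5 + 5·7^4 + 5·7^3 + 5·7^2 + 5·7 + 4 (b=7); 7→8: 8^(8 + 1) + 5·8^5 + 5·8^4 + 5·8^3 + 5·8^2 + 5·8 + 4 = 134404972; 134404972−1 = 134404971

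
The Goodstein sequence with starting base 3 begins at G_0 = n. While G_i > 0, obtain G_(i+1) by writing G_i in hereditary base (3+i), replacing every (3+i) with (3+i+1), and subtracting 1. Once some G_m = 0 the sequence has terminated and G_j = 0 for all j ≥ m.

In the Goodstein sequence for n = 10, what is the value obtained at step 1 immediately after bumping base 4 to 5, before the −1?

25

[0] 10 ≡ 3^2 + 1 (base 3). Lift 4: 17. −1: 16.
[1] 16 ≡ 4^2 (base 4). Lift 5: 25. −1: 24.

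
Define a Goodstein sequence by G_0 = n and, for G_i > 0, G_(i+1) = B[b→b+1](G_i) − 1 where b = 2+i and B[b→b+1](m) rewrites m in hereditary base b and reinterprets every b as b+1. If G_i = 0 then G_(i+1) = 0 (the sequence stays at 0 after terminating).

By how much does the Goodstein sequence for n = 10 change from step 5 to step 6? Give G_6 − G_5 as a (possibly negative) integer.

79857569

step 0: 10 = 2^(2 + 1) + 2; sub 3 for 2: 3^(3 + 1) + 3; = 84; G_1 = 84−1 = 83
step 1: 83 = 3^(3 + 1) + 2; sub 4 for 3: 4^(4 + 1) + 2; = 1026; G_2 = 1026−1 = 1025
step 2: 1025 = 4^(4 + 1) + 1; sub 5 for 4: 5^(5 + 1) + 1; = 15626; G_3 = 15626−1 = 15625
step 3: 15625 = 5^(5 + 1); sub 6 for 5: 6^(6 + 1); = 279936; G_4 = 279936−1 = 279935
step 4: 279935 = 5·6^6 + 5·6^5 + 5·6^4 + 5·6^3 + 5·6^2 + 5·6 + 5; sub 7 for 6: 5·7^7 + 5·7^5 + 5·7^4 + 5·7^3 + 5·7^2 + 5·7 + 5; = 4215755; G_5 = 4215755−1 = 4215754
step 5: 4215754 = 5·7^7 + 5·7^5 + 5·7^4 + 5·7^3 + 5·7^2 + 5·7 + 4; sub 8 for 7: 5·8^8 + 5·8^5 + 5·8^4 + 5·8^3 + 5·8^2 + 5·8 + 4; = 84073324; G_6 = 84073324−1 = 84073323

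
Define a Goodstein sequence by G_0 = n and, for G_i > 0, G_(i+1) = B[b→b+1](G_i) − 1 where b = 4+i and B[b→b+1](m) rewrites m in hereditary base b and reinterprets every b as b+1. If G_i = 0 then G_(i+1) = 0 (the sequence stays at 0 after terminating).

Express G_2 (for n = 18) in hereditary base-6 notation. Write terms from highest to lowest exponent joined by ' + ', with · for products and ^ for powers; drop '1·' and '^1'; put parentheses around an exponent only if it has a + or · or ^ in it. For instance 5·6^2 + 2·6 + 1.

i=0: 18 = 4^2 + 2 (b=4); 4→5: 5^2 + 2 = 27; 27−1 = 26
i=1: 26 = 5^2 + 1 (b=5); 5→6: 6^2 + 1 = 37; 37−1 = 36
i=2: 36 = 6^2 (b=6); 6→7: 7^2 = 49; 49−1 = 48

6^2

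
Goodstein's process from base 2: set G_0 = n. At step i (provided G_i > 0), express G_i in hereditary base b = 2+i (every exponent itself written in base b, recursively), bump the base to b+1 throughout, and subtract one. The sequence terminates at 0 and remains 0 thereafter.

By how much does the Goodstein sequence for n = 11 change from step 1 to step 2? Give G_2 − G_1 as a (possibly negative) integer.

943

(0) 11|_2 = 2^(2 + 1) + 2 + 1 ↦ 3^(3 + 1) + 3 + 1|_3 = 85 ⇒ 84
(1) 84|_3 = 3^(3 + 1) + 3 ↦ 4^(4 + 1) + 4|_4 = 1028 ⇒ 1027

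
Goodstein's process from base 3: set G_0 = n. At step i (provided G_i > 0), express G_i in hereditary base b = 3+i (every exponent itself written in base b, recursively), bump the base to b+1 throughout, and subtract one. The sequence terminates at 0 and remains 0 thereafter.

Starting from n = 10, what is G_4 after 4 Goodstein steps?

30

G_0=10  [base 3] 3^2 + 1  →[3↦4]→  4^2 + 1 = 17  −1 ⇒ G_1=16
G_1=16  [base 4] 4^2  →[4↦5]→  5^2 = 25  −1 ⇒ G_2=24
G_2=24  [base 5] 4·5 + 4  →[5↦6]→  4·6 + 4 = 28  −1 ⇒ G_3=27
G_3=27  [base 6] 4·6 + 3  →[6↦7]→  4·7 + 3 = 31  −1 ⇒ G_4=30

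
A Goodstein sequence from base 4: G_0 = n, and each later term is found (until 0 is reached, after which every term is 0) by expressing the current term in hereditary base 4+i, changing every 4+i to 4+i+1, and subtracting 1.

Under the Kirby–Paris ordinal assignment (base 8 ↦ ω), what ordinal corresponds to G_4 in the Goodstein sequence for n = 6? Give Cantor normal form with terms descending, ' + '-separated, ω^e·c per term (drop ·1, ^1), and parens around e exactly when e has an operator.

G_0=6  [base 4] 4 + 2  →[4↦5]→  5 + 2 = 7  −1 ⇒ G_1=6
G_1=6  [base 5] 5 + 1  →[5↦6]→  6 + 1 = 7  −1 ⇒ G_2=6
G_2=6  [base 6] 6  →[6↦7]→  7 = 7  −1 ⇒ G_3=6
G_3=6  [base 7] 6  →[7↦8]→  6 = 6  −1 ⇒ G_4=5
G_4=5  [base 8] 5  →[8↦9]→  5 = 5  −1 ⇒ G_5=4

5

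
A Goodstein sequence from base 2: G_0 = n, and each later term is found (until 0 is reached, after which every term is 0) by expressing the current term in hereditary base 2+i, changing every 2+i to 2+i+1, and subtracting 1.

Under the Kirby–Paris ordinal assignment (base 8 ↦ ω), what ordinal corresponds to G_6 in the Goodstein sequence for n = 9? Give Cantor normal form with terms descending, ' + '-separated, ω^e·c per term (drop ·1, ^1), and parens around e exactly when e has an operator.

G_0=9  [base 2] 2^(2 + 1) + 1  →[2↦3]→  3^(3 + 1) + 1 = 82  −1 ⇒ G_1=81
G_1=81  [base 3] 3^(3 + 1)  →[3↦4]→  4^(4 + 1) = 1024  −1 ⇒ G_2=1023
G_2=1023  [base 4] 3·4^4 + 3·4^3 + 3·4^2 + 3·4 + 3  →[4↦5]→  3·5^5 + 3·5^3 + 3·5^2 + 3·5 + 3 = 9843  −1 ⇒ G_3=9842
G_3=9842  [base 5] 3·5^5 + 3·5^3 + 3·5^2 + 3·5 + 2  →[5↦6]→  3·6^6 + 3·6^3 + 3·6^2 + 3·6 + 2 = 140744  −1 ⇒ G_4=140743
G_4=140743  [base 6] 3·6^6 + 3·6^3 + 3·6^2 + 3·6 + 1  →[6↦7]→  3·7^7 + 3·7^3 + 3·7^2 + 3·7 + 1 = 2471827  −1 ⇒ G_5=2471826
G_5=2471826  [base 7] 3·7^7 + 3·7^3 + 3·7^2 + 3·7  →[7↦8]→  3·8^8 + 3·8^3 + 3·8^2 + 3·8 = 50333400  −1 ⇒ G_6=50333399
G_6=50333399  [base 8] 3·8^8 + 3·8^3 + 3·8^2 + 2·8 + 7  →[8↦9]→  3·9^9 + 3·9^3 + 3·9^2 + 2·9 + 7 = 1162263922  −1 ⇒ G_7=1162263921

ω^ω·3 + ω^3·3 + ω^2·3 + ω·2 + 7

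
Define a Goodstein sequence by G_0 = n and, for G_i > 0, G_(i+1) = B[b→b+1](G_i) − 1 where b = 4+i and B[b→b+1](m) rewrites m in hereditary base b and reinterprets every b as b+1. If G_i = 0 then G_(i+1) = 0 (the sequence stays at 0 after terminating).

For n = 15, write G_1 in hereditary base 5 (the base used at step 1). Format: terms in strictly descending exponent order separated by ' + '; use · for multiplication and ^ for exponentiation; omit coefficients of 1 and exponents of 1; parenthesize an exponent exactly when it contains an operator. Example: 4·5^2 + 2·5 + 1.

[0] 15 ≡ 3·4 + 3 (base 4). Lift 5: 18. −1: 17.
[1] 17 ≡ 3·5 + 2 (base 5). Lift 6: 20. −1: 19.

3·5 + 2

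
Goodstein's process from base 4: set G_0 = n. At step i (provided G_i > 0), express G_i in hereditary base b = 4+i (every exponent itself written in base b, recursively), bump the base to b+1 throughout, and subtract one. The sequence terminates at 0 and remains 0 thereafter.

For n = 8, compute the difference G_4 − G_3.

0

[0] 8 ≡ 2·4 (base 4). Lift 5: 10. −1: 9.
[1] 9 ≡ 5 + 4 (base 5). Lift 6: 10. −1: 9.
[2] 9 ≡ 6 + 3 (base 6). Lift 7: 10. −1: 9.
[3] 9 ≡ 7 + 2 (base 7). Lift 8: 10. −1: 9.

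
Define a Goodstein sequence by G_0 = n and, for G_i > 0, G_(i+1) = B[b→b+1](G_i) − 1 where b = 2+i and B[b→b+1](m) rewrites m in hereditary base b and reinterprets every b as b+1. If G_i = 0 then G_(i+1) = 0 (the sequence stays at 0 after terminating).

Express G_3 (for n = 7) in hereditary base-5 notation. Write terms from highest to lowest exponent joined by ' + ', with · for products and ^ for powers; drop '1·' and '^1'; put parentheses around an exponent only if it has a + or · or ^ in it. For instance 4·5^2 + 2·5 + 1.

base 2: 7 = 2^2 + 2 + 1; at 3: 3^3 + 3 + 1 = 31; next = 30
base 3: 30 = 3^3 + 3; at 4: 4^4 + 4 = 260; next = 259
base 4: 259 = 4^4 + 3; at 5: 5^5 + 3 = 3128; next = 3127
base 5: 3127 = 5^5 + 2; at 6: 6^6 + 2 = 46658; next = 46657

5^5 + 2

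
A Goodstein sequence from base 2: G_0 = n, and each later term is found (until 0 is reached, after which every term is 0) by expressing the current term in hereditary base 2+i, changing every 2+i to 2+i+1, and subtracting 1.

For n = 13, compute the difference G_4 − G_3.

G_0 = 13. HB_2(13) = 2^(2 + 1) + 2^2 + 1. Bump = 109. G_1 = 108.
G_1 = 108. HB_3(108) = 3^(3 + 1) + 3^3. Bump = 1280. G_2 = 1279.
G_2 = 1279. HB_4(1279) = 4^(4 + 1) + 3·4^3 + 3·4^2 + 3·4 + 3. Bump = 16093. G_3 = 16092.
G_3 = 16092. HB_5(16092) = 5^(5 + 1) + 3·5^3 + 3·5^2 + 3·5 + 2. Bump = 280712. G_4 = 280711.

264619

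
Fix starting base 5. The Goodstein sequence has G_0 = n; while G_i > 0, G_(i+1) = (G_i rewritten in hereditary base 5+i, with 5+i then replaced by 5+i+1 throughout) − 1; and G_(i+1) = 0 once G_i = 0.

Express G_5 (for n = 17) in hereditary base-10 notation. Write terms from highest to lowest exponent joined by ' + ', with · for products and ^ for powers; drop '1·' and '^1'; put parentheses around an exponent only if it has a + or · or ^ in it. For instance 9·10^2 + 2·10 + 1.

i=0: 17 = 3·5 + 2 (b=5); 5→6: 3·6 + 2 = 20; 20−1 = 19
i=1: 19 = 3·6 + 1 (b=6); 6→7: 3·7 + 1 = 22; 22−1 = 21
i=2: 21 = 3·7 (b=7); 7→8: 3·8 = 24; 24−1 = 23
i=3: 23 = 2·8 + 7 (b=8); 8→9: 2·9 + 7 = 25; 25−1 = 24
i=4: 24 = 2·9 + 6 (b=9); 9→10: 2·10 + 6 = 26; 26−1 = 25

2·10 + 5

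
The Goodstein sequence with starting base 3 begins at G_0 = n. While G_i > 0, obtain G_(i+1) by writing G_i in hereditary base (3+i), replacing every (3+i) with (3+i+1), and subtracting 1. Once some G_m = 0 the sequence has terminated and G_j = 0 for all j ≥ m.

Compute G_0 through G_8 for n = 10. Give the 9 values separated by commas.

G_0 = 10. HB_3(10) = 3^2 + 1. Bump = 17. G_1 = 16.
G_1 = 16. HB_4(16) = 4^2. Bump = 25. G_2 = 24.
G_2 = 24. HB_5(24) = 4·5 + 4. Bump = 28. G_3 = 27.
G_3 = 27. HB_6(27) = 4·6 + 3. Bump = 31. G_4 = 30.
G_4 = 30. HB_7(30) = 4·7 + 2. Bump = 34. G_5 = 33.
G_5 = 33. HB_8(33) = 4·8 + 1. Bump = 37. G_6 = 36.
G_6 = 36. HB_9(36) = 4·9. Bump = 40. G_7 = 39.
G_7 = 39. HB_10(39) = 3·10 + 9. Bump = 42. G_8 = 41.

10, 16, 24, 27, 30, 33, 36, 39, 41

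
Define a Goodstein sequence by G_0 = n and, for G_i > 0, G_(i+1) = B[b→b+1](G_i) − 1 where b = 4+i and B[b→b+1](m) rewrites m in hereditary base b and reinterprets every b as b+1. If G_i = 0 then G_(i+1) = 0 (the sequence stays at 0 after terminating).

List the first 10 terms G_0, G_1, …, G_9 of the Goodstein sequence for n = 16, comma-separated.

G_0 = 16. HB_4(16) = 4^2. Bump = 25. G_1 = 24.
G_1 = 24. HB_5(24) = 4·5 + 4. Bump = 28. G_2 = 27.
G_2 = 27. HB_6(27) = 4·6 + 3. Bump = 31. G_3 = 30.
G_3 = 30. HB_7(30) = 4·7 + 2. Bump = 34. G_4 = 33.
G_4 = 33. HB_8(33) = 4·8 + 1. Bump = 37. G_5 = 36.
G_5 = 36. HB_9(36) = 4·9. Bump = 40. G_6 = 39.
G_6 = 39. HB_10(39) = 3·10 + 9. Bump = 42. G_7 = 41.
G_7 = 41. HB_11(41) = 3·11 + 8. Bump = 44. G_8 = 43.
G_8 = 43. HB_12(43) = 3·12 + 7. Bump = 46. G_9 = 45.

16, 24, 27, 30, 33, 36, 39, 41, 43, 45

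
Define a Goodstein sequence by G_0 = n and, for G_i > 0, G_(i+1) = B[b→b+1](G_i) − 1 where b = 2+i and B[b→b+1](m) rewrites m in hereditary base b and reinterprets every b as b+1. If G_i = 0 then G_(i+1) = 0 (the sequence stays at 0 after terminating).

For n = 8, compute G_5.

1647195

step 0: 8 = 2^(2 + 1); sub 3 for 2: 3^(3 + 1); = 81; G_1 = 81−1 = 80
step 1: 80 = 2·3^3 + 2·3^2 + 2·3 + 2; sub 4 for 3: 2·4^4 + 2·4^2 + 2·4 + 2; = 554; G_2 = 554−1 = 553
step 2: 553 = 2·4^4 + 2·4^2 + 2·4 + 1; sub 5 for 4: 2·5^5 + 2·5^2 + 2·5 + 1; = 6311; G_3 = 6311−1 = 6310
step 3: 6310 = 2·5^5 + 2·5^2 + 2·5; sub 6 for 5: 2·6^6 + 2·6^2 + 2·6; = 93396; G_4 = 93396−1 = 93395
step 4: 93395 = 2·6^6 + 2·6^2 + 6 + 5; sub 7 for 6: 2·7^7 + 2·7^2 + 7 + 5; = 1647196; G_5 = 1647196−1 = 1647195
step 5: 1647195 = 2·7^7 + 2·7^2 + 7 + 4; sub 8 for 7: 2·8^8 + 2·8^2 + 8 + 4; = 33554572; G_6 = 33554572−1 = 33554571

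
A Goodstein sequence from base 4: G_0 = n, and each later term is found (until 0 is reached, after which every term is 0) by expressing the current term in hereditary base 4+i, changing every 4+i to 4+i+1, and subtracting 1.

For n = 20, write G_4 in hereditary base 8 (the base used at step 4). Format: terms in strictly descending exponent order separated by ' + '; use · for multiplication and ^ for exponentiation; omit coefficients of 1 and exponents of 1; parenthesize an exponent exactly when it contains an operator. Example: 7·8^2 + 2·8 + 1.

8^2 + 1

base 4: 20 = 4^2 + 4; at 5: 5^2 + 5 = 30; next = 29
base 5: 29 = 5^2 + 4; at 6: 6^2 + 4 = 40; next = 39
base 6: 39 = 6^2 + 3; at 7: 7^2 + 3 = 52; next = 51
base 7: 51 = 7^2 + 2; at 8: 8^2 + 2 = 66; next = 65
base 8: 65 = 8^2 + 1; at 9: 9^2 + 1 = 82; next = 81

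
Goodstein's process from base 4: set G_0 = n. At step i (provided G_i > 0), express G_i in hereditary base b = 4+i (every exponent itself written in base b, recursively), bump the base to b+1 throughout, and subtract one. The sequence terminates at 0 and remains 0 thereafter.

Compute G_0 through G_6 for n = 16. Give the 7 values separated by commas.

base 4: 16 = 4^2; at 5: 5^2 = 25; next = 24
base 5: 24 = 4·5 + 4; at 6: 4·6 + 4 = 28; next = 27
base 6: 27 = 4·6 + 3; at 7: 4·7 + 3 = 31; next = 30
base 7: 30 = 4·7 + 2; at 8: 4·8 + 2 = 34; next = 33
base 8: 33 = 4·8 + 1; at 9: 4·9 + 1 = 37; next = 36
base 9: 36 = 4·9; at 10: 4·10 = 40; next = 39

16, 24, 27, 30, 33, 36, 39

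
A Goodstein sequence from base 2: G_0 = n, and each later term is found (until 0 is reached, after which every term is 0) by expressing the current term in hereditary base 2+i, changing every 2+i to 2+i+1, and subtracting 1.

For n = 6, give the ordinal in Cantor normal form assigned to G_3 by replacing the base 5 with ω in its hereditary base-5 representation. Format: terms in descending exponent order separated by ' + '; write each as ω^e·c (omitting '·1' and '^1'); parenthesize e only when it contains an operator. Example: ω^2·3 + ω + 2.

ω^ω

(0) 6|_2 = 2^2 + 2 ↦ 3^3 + 3|_3 = 30 ⇒ 29
(1) 29|_3 = 3^3 + 2 ↦ 4^4 + 2|_4 = 258 ⇒ 257
(2) 257|_4 = 4^4 + 1 ↦ 5^5 + 1|_5 = 3126 ⇒ 3125
(3) 3125|_5 = 5^5 ↦ 6^6|_6 = 46656 ⇒ 46655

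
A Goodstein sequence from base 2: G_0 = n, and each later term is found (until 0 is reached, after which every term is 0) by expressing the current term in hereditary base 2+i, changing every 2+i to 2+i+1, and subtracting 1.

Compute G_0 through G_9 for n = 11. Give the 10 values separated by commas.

11, 84, 1027, 15627, 279937, 5764801, 134217727, 2749609302, 70077777775, 1997331745490

G_0 = 11. HB_2(11) = 2^(2 + 1) + 2 + 1. Bump = 85. G_1 = 84.
G_1 = 84. HB_3(84) = 3^(3 + 1) + 3. Bump = 1028. G_2 = 1027.
G_2 = 1027. HB_4(1027) = 4^(4 + 1) + 3. Bump = 15628. G_3 = 15627.
G_3 = 15627. HB_5(15627) = 5^(5 + 1) + 2. Bump = 279938. G_4 = 279937.
G_4 = 279937. HB_6(279937) = 6^(6 + 1) + 1. Bump = 5764802. G_5 = 5764801.
G_5 = 5764801. HB_7(5764801) = 7^(7 + 1). Bump = 134217728. G_6 = 134217727.
G_6 = 134217727. HB_8(134217727) = 7·8^8 + 7·8^7 + 7·8^6 + 7·8^5 + 7·8^4 + 7·8^3 + 7·8^2 + 7·8 + 7. Bump = 2749609303. G_7 = 2749609302.
G_7 = 2749609302. HB_9(2749609302) = 7·9^9 + 7·9^7 + 7·9^6 + 7·9^5 + 7·9^4 + 7·9^3 + 7·9^2 + 7·9 + 6. Bump = 70077777776. G_8 = 70077777775.
G_8 = 70077777775. HB_10(70077777775) = 7·10^10 + 7·10^7 + 7·10^6 + 7·10^5 + 7·10^4 + 7·10^3 + 7·10^2 + 7·10 + 5. Bump = 1997331745491. G_9 = 1997331745490.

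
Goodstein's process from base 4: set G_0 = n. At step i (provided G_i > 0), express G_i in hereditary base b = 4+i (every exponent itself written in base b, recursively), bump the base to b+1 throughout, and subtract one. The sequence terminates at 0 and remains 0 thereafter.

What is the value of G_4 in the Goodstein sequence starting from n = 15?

[0] 15 ≡ 3·4 + 3 (base 4). Lift 5: 18. −1: 17.
[1] 17 ≡ 3·5 + 2 (base 5). Lift 6: 20. −1: 19.
[2] 19 ≡ 3·6 + 1 (base 6). Lift 7: 22. −1: 21.
[3] 21 ≡ 3·7 (base 7). Lift 8: 24. −1: 23.

23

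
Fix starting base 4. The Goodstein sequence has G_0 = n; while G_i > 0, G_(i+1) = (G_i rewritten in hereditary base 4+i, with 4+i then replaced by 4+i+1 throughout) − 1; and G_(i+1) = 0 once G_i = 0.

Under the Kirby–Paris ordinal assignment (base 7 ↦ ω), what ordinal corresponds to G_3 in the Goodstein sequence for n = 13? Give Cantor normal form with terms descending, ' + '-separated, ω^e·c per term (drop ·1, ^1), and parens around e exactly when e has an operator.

G_0=13  [base 4] 3·4 + 1  →[4↦5]→  3·5 + 1 = 16  −1 ⇒ G_1=15
G_1=15  [base 5] 3·5  →[5↦6]→  3·6 = 18  −1 ⇒ G_2=17
G_2=17  [base 6] 2·6 + 5  →[6↦7]→  2·7 + 5 = 19  −1 ⇒ G_3=18
G_3=18  [base 7] 2·7 + 4  →[7↦8]→  2·8 + 4 = 20  −1 ⇒ G_4=19

ω·2 + 4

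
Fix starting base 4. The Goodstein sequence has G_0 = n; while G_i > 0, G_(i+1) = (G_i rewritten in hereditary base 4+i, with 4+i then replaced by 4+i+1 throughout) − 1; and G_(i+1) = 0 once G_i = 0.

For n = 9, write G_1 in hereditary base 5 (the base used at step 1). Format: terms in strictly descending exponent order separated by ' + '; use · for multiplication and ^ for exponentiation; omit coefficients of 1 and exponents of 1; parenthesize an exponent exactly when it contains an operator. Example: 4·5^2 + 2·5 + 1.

9 —HB4→ 2·4 + 1 —bump→ 2·5 + 1 = 11 —(−1)→ 10
10 —HB5→ 2·5 —bump→ 2·6 = 12 —(−1)→ 11

2·5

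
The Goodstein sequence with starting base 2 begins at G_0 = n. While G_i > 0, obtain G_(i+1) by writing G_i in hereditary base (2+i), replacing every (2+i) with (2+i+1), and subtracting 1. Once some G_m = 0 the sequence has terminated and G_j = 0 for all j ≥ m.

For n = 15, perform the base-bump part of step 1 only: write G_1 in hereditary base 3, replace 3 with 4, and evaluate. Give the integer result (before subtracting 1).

G_0 = 15. HB_2(15) = 2^(2 + 1) + 2^2 + 2 + 1. Bump = 112. G_1 = 111.
G_1 = 111. HB_3(111) = 3^(3 + 1) + 3^3 + 3. Bump = 1284. G_2 = 1283.

1284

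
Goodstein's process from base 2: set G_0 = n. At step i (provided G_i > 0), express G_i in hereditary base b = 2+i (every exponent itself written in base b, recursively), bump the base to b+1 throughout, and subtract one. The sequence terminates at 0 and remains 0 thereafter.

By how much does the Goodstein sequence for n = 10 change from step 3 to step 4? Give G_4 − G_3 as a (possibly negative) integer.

264310

[0] 10 ≡ 2^(2 + 1) + 2 (base 2). Lift 3: 84. −1: 83.
[1] 83 ≡ 3^(3 + 1) + 2 (base 3). Lift 4: 1026. −1: 1025.
[2] 1025 ≡ 4^(4 + 1) + 1 (base 4). Lift 5: 15626. −1: 15625.
[3] 15625 ≡ 5^(5 + 1) (base 5). Lift 6: 279936. −1: 279935.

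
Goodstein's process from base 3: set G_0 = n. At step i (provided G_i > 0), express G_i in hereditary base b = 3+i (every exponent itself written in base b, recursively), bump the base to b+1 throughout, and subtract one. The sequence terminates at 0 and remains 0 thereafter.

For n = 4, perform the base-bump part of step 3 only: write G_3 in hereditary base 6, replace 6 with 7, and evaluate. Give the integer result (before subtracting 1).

3

G_0=4  [base 3] 3 + 1  →[3↦4]→  4 + 1 = 5  −1 ⇒ G_1=4
G_1=4  [base 4] 4  →[4↦5]→  5 = 5  −1 ⇒ G_2=4
G_2=4  [base 5] 4  →[5↦6]→  4 = 4  −1 ⇒ G_3=3
G_3=3  [base 6] 3  →[6↦7]→  3 = 3  −1 ⇒ G_4=2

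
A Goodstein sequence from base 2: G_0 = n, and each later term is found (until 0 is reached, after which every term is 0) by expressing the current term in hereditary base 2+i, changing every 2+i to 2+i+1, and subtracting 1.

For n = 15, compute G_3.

[0] 15 ≡ 2^(2 + 1) + 2^2 + 2 + 1 (base 2). Lift 3: 112. −1: 111.
[1] 111 ≡ 3^(3 + 1) + 3^3 + 3 (base 3). Lift 4: 1284. −1: 1283.
[2] 1283 ≡ 4^(4 + 1) + 4^4 + 3 (base 4). Lift 5: 18753. −1: 18752.
[3] 18752 ≡ 5^(5 + 1) + 5^5 + 2 (base 5). Lift 6: 326594. −1: 326593.

18752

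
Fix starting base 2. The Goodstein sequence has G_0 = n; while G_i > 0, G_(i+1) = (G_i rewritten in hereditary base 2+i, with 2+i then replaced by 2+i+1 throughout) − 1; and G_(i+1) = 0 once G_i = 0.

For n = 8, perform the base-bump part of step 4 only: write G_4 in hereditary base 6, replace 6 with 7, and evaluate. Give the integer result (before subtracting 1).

i=0: 8 = 2^(2 + 1) (b=2); 2→3: 3^(3 + 1) = 81; 81−1 = 80
i=1: 80 = 2·3^3 + 2·3^2 + 2·3 + 2 (b=3); 3→4: 2·4^4 + 2·4^2 + 2·4 + 2 = 554; 554−1 = 553
i=2: 553 = 2·4^4 + 2·4^2 + 2·4 + 1 (b=4); 4→5: 2·5^5 + 2·5^2 + 2·5 + 1 = 6311; 6311−1 = 6310
i=3: 6310 = 2·5^5 + 2·5^2 + 2·5 (b=5); 5→6: 2·6^6 + 2·6^2 + 2·6 = 93396; 93396−1 = 93395

1647196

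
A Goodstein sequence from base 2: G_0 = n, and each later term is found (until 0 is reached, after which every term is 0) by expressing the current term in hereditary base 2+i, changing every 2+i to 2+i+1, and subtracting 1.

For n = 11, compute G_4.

279937

step 0: 11 = 2^(2 + 1) + 2 + 1; sub 3 for 2: 3^(3 + 1) + 3 + 1; = 85; G_1 = 85−1 = 84
step 1: 84 = 3^(3 + 1) + 3; sub 4 for 3: 4^(4 + 1) + 4; = 1028; G_2 = 1028−1 = 1027
step 2: 1027 = 4^(4 + 1) + 3; sub 5 for 4: 5^(5 + 1) + 3; = 15628; G_3 = 15628−1 = 15627
step 3: 15627 = 5^(5 + 1) + 2; sub 6 for 5: 6^(6 + 1) + 2; = 279938; G_4 = 279938−1 = 279937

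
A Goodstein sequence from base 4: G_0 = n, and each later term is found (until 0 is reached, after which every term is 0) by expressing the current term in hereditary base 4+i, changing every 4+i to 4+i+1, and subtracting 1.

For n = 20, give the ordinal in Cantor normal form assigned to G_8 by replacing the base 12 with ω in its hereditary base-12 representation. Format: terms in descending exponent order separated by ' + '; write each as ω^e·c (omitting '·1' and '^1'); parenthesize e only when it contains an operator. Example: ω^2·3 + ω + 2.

(0) 20|_4 = 4^2 + 4 ↦ 5^2 + 5|_5 = 30 ⇒ 29
(1) 29|_5 = 5^2 + 4 ↦ 6^2 + 4|_6 = 40 ⇒ 39
(2) 39|_6 = 6^2 + 3 ↦ 7^2 + 3|_7 = 52 ⇒ 51
(3) 51|_7 = 7^2 + 2 ↦ 8^2 + 2|_8 = 66 ⇒ 65
(4) 65|_8 = 8^2 + 1 ↦ 9^2 + 1|_9 = 82 ⇒ 81
(5) 81|_9 = 9^2 ↦ 10^2|_10 = 100 ⇒ 99
(6) 99|_10 = 9·10 + 9 ↦ 9·11 + 9|_11 = 108 ⇒ 107
(7) 107|_11 = 9·11 + 8 ↦ 9·12 + 8|_12 = 116 ⇒ 115

ω·9 + 7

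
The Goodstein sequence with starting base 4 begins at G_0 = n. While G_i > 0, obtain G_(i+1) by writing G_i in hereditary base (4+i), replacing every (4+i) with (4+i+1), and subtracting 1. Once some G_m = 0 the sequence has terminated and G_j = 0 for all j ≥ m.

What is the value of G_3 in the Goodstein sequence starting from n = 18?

48

G_0 = 18. HB_4(18) = 4^2 + 2. Bump = 27. G_1 = 26.
G_1 = 26. HB_5(26) = 5^2 + 1. Bump = 37. G_2 = 36.
G_2 = 36. HB_6(36) = 6^2. Bump = 49. G_3 = 48.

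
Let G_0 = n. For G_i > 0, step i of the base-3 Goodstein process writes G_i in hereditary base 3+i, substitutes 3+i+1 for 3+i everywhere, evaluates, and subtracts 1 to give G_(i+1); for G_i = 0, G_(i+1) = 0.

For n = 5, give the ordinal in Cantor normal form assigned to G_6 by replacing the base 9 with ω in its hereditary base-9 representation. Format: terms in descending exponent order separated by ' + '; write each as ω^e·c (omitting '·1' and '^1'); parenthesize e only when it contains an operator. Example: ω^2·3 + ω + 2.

[0] 5 ≡ 3 + 2 (base 3). Lift 4: 6. −1: 5.
[1] 5 ≡ 4 + 1 (base 4). Lift 5: 6. −1: 5.
[2] 5 ≡ 5 (base 5). Lift 6: 6. −1: 5.
[3] 5 ≡ 5 (base 6). Lift 7: 5. −1: 4.
[4] 4 ≡ 4 (base 7). Lift 8: 4. −1: 3.
[5] 3 ≡ 3 (base 8). Lift 9: 3. −1: 2.
[6] 2 ≡ 2 (base 9). Lift 10: 2. −1: 1.

2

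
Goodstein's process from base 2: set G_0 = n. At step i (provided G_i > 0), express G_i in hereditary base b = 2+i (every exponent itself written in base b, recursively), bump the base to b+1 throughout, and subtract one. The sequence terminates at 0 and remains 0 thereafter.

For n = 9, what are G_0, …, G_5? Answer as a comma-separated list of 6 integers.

9, 81, 1023, 9842, 140743, 2471826

(0) 9|_2 = 2^(2 + 1) + 1 ↦ 3^(3 + 1) + 1|_3 = 82 ⇒ 81
(1) 81|_3 = 3^(3 + 1) ↦ 4^(4 + 1)|_4 = 1024 ⇒ 1023
(2) 1023|_4 = 3·4^4 + 3·4^3 + 3·4^2 + 3·4 + 3 ↦ 3·5^5 + 3·5^3 + 3·5^2 + 3·5 + 3|_5 = 9843 ⇒ 9842
(3) 9842|_5 = 3·5^5 + 3·5^3 + 3·5^2 + 3·5 + 2 ↦ 3·6^6 + 3·6^3 + 3·6^2 + 3·6 + 2|_6 = 140744 ⇒ 140743
(4) 140743|_6 = 3·6^6 + 3·6^3 + 3·6^2 + 3·6 + 1 ↦ 3·7^7 + 3·7^3 + 3·7^2 + 3·7 + 1|_7 = 2471827 ⇒ 2471826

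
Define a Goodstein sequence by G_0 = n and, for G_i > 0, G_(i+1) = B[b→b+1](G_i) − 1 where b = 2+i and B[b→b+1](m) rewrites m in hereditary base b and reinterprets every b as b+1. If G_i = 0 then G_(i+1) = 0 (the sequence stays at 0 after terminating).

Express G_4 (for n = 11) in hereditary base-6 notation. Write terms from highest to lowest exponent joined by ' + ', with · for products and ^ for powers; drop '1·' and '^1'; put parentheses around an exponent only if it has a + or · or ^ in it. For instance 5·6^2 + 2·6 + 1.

G_0 = 11. HB_2(11) = 2^(2 + 1) + 2 + 1. Bump = 85. G_1 = 84.
G_1 = 84. HB_3(84) = 3^(3 + 1) + 3. Bump = 1028. G_2 = 1027.
G_2 = 1027. HB_4(1027) = 4^(4 + 1) + 3. Bump = 15628. G_3 = 15627.
G_3 = 15627. HB_5(15627) = 5^(5 + 1) + 2. Bump = 279938. G_4 = 279937.

6^(6 + 1) + 1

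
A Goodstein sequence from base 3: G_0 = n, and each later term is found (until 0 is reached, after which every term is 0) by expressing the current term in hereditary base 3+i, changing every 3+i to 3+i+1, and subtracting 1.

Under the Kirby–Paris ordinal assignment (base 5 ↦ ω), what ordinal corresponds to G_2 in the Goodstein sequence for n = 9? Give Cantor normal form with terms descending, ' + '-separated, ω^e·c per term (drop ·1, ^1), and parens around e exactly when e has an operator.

G_0 = 9. HB_3(9) = 3^2. Bump = 16. G_1 = 15.
G_1 = 15. HB_4(15) = 3·4 + 3. Bump = 18. G_2 = 17.
G_2 = 17. HB_5(17) = 3·5 + 2. Bump = 20. G_3 = 19.

ω·3 + 2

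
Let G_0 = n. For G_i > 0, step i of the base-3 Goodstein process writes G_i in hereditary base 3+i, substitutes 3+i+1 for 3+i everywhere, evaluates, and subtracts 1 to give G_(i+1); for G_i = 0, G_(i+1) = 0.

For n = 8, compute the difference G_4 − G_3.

0

8 —HB3→ 2·3 + 2 —bump→ 2·4 + 2 = 10 —(−1)→ 9
9 —HB4→ 2·4 + 1 —bump→ 2·5 + 1 = 11 —(−1)→ 10
10 —HB5→ 2·5 —bump→ 2·6 = 12 —(−1)→ 11
11 —HB6→ 6 + 5 —bump→ 7 + 5 = 12 —(−1)→ 11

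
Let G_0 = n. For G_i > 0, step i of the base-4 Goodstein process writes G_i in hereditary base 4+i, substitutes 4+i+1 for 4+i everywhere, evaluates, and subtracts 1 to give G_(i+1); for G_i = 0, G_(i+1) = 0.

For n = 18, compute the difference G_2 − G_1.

step 0: 18 = 4^2 + 2; sub 5 for 4: 5^2 + 2; = 27; G_1 = 27−1 = 26
step 1: 26 = 5^2 + 1; sub 6 for 5: 6^2 + 1; = 37; G_2 = 37−1 = 36

10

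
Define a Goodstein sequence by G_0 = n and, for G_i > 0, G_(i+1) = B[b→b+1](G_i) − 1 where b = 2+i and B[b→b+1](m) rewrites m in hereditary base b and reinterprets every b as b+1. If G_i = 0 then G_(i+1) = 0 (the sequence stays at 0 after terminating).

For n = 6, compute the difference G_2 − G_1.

228

6 —HB2→ 2^2 + 2 —bump→ 3^3 + 3 = 30 —(−1)→ 29
29 —HB3→ 3^3 + 2 —bump→ 4^4 + 2 = 258 —(−1)→ 257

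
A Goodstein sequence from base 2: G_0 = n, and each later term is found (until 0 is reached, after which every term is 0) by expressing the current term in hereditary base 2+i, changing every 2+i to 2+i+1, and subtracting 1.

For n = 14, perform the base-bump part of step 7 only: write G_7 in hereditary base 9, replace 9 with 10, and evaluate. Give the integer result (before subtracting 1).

100000555552

14 —HB2→ 2^(2 + 1) + 2^2 + 2 —bump→ 3^(3 + 1) + 3^3 + 3 = 111 —(−1)→ 110
110 —HB3→ 3^(3 + 1) + 3^3 + 2 —bump→ 4^(4 + 1) + 4^4 + 2 = 1282 —(−1)→ 1281
1281 —HB4→ 4^(4 + 1) + 4^4 + 1 —bump→ 5^(5 + 1) + 5^5 + 1 = 18751 —(−1)→ 18750
18750 —HB5→ 5^(5 + 1) + 5^5 —bump→ 6^(6 + 1) + 6^6 = 326592 —(−1)→ 326591
326591 —HB6→ 6^(6 + 1) + 5·6^5 + 5·6^4 + 5·6^3 + 5·6^2 + 5·6 + 5 —bump→ 7^(7 + 1) + 5·7^5 + 5·7^4 + 5·7^3 + 5·7^2 + 5·7 + 5 = 5862841 —(−1)→ 5862840
5862840 —HB7→ 7^(7 + 1) + 5·7^5 + 5·7^4 + 5·7^3 + 5·7^2 + 5·7 + 4 —bump→ 8^(8 + 1) + 5·8^5 + 5·8^4 + 5·8^3 + 5·8^2 + 5·8 + 4 = 134404972 —(−1)→ 134404971
134404971 —HB8→ 8^(8 + 1) + 5·8^5 + 5·8^4 + 5·8^3 + 5·8^2 + 5·8 + 3 —bump→ 9^(9 + 1) + 5·9^5 + 5·9^4 + 5·9^3 + 5·9^2 + 5·9 + 3 = 3487116549 —(−1)→ 3487116548
3487116548 —HB9→ 9^(9 + 1) + 5·9^5 + 5·9^4 + 5·9^3 + 5·9^2 + 5·9 + 2 —bump→ 10^(10 + 1) + 5·10^5 + 5·10^4 + 5·10^3 + 5·10^2 + 5·10 + 2 = 100000555552 —(−1)→ 100000555551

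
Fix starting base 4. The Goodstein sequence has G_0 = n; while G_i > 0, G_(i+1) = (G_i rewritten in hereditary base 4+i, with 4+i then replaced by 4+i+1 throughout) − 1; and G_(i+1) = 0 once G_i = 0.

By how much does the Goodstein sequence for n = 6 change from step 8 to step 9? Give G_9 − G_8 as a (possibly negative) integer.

-1

base 4: 6 = 4 + 2; at 5: 5 + 2 = 7; next = 6
base 5: 6 = 5 + 1; at 6: 6 + 1 = 7; next = 6
base 6: 6 = 6; at 7: 7 = 7; next = 6
base 7: 6 = 6; at 8: 6 = 6; next = 5
base 8: 5 = 5; at 9: 5 = 5; next = 4
base 9: 4 = 4; at 10: 4 = 4; next = 3
base 10: 3 = 3; at 11: 3 = 3; next = 2
base 11: 2 = 2; at 12: 2 = 2; next = 1
base 12: 1 = 1; at 13: 1 = 1; next = 0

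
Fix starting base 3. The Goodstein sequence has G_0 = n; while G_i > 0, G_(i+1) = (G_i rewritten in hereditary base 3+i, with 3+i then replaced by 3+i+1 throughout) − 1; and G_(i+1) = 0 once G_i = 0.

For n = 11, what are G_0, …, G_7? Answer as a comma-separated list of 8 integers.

[0] 11 ≡ 3^2 + 2 (base 3). Lift 4: 18. −1: 17.
[1] 17 ≡ 4^2 + 1 (base 4). Lift 5: 26. −1: 25.
[2] 25 ≡ 5^2 (base 5). Lift 6: 36. −1: 35.
[3] 35 ≡ 5·6 + 5 (base 6). Lift 7: 40. −1: 39.
[4] 39 ≡ 5·7 + 4 (base 7). Lift 8: 44. −1: 43.
[5] 43 ≡ 5·8 + 3 (base 8). Lift 9: 48. −1: 47.
[6] 47 ≡ 5·9 + 2 (base 9). Lift 10: 52. −1: 51.

11, 17, 25, 35, 39, 43, 47, 51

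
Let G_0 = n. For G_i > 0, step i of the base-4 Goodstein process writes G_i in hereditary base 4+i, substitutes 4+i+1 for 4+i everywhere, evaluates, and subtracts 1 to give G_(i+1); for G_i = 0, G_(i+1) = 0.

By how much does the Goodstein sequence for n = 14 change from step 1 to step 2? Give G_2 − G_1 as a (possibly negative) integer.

2

step 0: 14 = 3·4 + 2; sub 5 for 4: 3·5 + 2; = 17; G_1 = 17−1 = 16
step 1: 16 = 3·5 + 1; sub 6 for 5: 3·6 + 1; = 19; G_2 = 19−1 = 18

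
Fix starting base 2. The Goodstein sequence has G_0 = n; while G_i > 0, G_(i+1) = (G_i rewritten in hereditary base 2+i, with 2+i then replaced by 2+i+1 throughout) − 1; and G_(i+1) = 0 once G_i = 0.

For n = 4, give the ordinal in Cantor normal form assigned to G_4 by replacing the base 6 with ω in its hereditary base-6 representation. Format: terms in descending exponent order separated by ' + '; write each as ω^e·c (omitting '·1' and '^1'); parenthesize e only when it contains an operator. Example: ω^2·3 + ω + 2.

G_0 = 4. HB_2(4) = 2^2. Bump = 27. G_1 = 26.
G_1 = 26. HB_3(26) = 2·3^2 + 2·3 + 2. Bump = 42. G_2 = 41.
G_2 = 41. HB_4(41) = 2·4^2 + 2·4 + 1. Bump = 61. G_3 = 60.
G_3 = 60. HB_5(60) = 2·5^2 + 2·5. Bump = 84. G_4 = 83.
G_4 = 83. HB_6(83) = 2·6^2 + 6 + 5. Bump = 110. G_5 = 109.

ω^2·2 + ω + 5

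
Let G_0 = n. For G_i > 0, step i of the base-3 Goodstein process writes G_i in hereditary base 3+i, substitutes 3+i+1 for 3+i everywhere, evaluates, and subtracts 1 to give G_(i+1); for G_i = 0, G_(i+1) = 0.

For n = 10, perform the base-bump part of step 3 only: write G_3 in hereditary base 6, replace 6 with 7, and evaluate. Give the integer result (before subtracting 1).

31

step 0: 10 = 3^2 + 1; sub 4 for 3: 4^2 + 1; = 17; G_1 = 17−1 = 16
step 1: 16 = 4^2; sub 5 for 4: 5^2; = 25; G_2 = 25−1 = 24
step 2: 24 = 4·5 + 4; sub 6 for 5: 4·6 + 4; = 28; G_3 = 28−1 = 27
step 3: 27 = 4·6 + 3; sub 7 for 6: 4·7 + 3; = 31; G_4 = 31−1 = 30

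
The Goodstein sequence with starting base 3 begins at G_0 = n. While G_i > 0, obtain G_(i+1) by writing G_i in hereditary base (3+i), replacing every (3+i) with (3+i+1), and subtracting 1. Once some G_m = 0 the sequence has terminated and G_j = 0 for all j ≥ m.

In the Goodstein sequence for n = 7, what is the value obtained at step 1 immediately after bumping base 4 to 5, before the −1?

10

step 0: 7 = 2·3 + 1; sub 4 for 3: 2·4 + 1; = 9; G_1 = 9−1 = 8
step 1: 8 = 2·4; sub 5 for 4: 2·5; = 10; G_2 = 10−1 = 9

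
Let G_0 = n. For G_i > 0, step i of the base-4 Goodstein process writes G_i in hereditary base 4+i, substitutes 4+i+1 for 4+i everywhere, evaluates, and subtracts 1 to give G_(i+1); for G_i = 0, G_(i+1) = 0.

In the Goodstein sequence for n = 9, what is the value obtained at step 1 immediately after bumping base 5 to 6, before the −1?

12

[0] 9 ≡ 2·4 + 1 (base 4). Lift 5: 11. −1: 10.
[1] 10 ≡ 2·5 (base 5). Lift 6: 12. −1: 11.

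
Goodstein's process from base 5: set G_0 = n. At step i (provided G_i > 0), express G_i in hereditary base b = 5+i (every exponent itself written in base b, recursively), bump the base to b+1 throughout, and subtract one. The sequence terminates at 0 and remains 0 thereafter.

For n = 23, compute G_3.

G_0=23  [base 5] 4·5 + 3  →[5↦6]→  4·6 + 3 = 27  −1 ⇒ G_1=26
G_1=26  [base 6] 4·6 + 2  →[6↦7]→  4·7 + 2 = 30  −1 ⇒ G_2=29
G_2=29  [base 7] 4·7 + 1  →[7↦8]→  4·8 + 1 = 33  −1 ⇒ G_3=32
G_3=32  [base 8] 4·8  →[8↦9]→  4·9 = 36  −1 ⇒ G_4=35

32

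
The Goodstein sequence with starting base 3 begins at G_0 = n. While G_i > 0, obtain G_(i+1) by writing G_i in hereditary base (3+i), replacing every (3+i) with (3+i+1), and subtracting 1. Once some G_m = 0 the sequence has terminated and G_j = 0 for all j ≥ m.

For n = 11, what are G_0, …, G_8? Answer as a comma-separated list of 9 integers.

11, 17, 25, 35, 39, 43, 47, 51, 55

G_0=11  [base 3] 3^2 + 2  →[3↦4]→  4^2 + 2 = 18  −1 ⇒ G_1=17
G_1=17  [base 4] 4^2 + 1  →[4↦5]→  5^2 + 1 = 26  −1 ⇒ G_2=25
G_2=25  [base 5] 5^2  →[5↦6]→  6^2 = 36  −1 ⇒ G_3=35
G_3=35  [base 6] 5·6 + 5  →[6↦7]→  5·7 + 5 = 40  −1 ⇒ G_4=39
G_4=39  [base 7] 5·7 + 4  →[7↦8]→  5·8 + 4 = 44  −1 ⇒ G_5=43
G_5=43  [base 8] 5·8 + 3  →[8↦9]→  5·9 + 3 = 48  −1 ⇒ G_6=47
G_6=47  [base 9] 5·9 + 2  →[9↦10]→  5·10 + 2 = 52  −1 ⇒ G_7=51
G_7=51  [base 10] 5·10 + 1  →[10↦11]→  5·11 + 1 = 56  −1 ⇒ G_8=55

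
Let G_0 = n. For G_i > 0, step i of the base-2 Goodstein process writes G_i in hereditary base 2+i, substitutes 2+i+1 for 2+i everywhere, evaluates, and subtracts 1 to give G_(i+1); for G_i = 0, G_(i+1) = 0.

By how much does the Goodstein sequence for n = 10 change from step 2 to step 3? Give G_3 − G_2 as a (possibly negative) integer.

14600

[0] 10 ≡ 2^(2 + 1) + 2 (base 2). Lift 3: 84. −1: 83.
[1] 83 ≡ 3^(3 + 1) + 2 (base 3). Lift 4: 1026. −1: 1025.
[2] 1025 ≡ 4^(4 + 1) + 1 (base 4). Lift 5: 15626. −1: 15625.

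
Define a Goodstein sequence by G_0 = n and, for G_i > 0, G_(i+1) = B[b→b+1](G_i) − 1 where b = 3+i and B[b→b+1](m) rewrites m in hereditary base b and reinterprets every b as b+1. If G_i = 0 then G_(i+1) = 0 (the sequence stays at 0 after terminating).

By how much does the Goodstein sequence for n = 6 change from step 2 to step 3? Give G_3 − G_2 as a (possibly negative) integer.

0

6 —HB3→ 2·3 —bump→ 2·4 = 8 —(−1)→ 7
7 —HB4→ 4 + 3 —bump→ 5 + 3 = 8 —(−1)→ 7
7 —HB5→ 5 + 2 —bump→ 6 + 2 = 8 —(−1)→ 7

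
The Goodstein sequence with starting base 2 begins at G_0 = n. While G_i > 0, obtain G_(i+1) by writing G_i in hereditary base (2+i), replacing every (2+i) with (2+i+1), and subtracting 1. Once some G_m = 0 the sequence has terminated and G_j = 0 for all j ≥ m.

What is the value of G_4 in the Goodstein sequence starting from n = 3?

base 2: 3 = 2 + 1; at 3: 3 + 1 = 4; next = 3
base 3: 3 = 3; at 4: 4 = 4; next = 3
base 4: 3 = 3; at 5: 3 = 3; next = 2
base 5: 2 = 2; at 6: 2 = 2; next = 1
base 6: 1 = 1; at 7: 1 = 1; next = 0

1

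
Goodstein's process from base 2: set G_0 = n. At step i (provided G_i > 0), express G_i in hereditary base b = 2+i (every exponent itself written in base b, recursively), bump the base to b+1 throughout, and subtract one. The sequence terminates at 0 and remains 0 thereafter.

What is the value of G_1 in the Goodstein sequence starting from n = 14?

14 —HB2→ 2^(2 + 1) + 2^2 + 2 —bump→ 3^(3 + 1) + 3^3 + 3 = 111 —(−1)→ 110
110 —HB3→ 3^(3 + 1) + 3^3 + 2 —bump→ 4^(4 + 1) + 4^4 + 2 = 1282 —(−1)→ 1281

110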